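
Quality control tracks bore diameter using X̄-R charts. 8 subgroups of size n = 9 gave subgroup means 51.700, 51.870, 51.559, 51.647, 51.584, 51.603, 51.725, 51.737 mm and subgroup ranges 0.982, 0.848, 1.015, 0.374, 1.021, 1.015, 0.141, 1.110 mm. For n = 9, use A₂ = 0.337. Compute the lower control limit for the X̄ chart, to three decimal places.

51.404

X̄̄ = (51.700 + 51.870 + 51.559 + 51.647 + 51.584 + 51.603 + 51.725 + 51.737) / 8 = 413.4250 / 8 = 51.6781
R̄ = (0.982 + 0.848 + 1.015 + 0.374 + 1.021 + 1.015 + 0.141 + 1.110) / 8 = 6.5060 / 8 = 0.8132
LCL = X̄̄ − A₂·R̄ = 51.6781 − 0.337 × 0.8132 = 51.4041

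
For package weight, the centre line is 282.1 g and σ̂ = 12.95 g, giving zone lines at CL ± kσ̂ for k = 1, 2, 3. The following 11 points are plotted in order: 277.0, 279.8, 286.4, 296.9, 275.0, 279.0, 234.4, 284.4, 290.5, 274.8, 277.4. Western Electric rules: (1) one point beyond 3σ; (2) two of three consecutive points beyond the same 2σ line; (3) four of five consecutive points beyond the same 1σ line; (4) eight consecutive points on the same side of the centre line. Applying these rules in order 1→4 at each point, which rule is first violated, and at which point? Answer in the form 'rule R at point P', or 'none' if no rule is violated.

rule 1 at point 7

Zone of each point (C = within 1σ̂, B = 1σ̂–2σ̂, A = 2σ̂–3σ̂, * = beyond 3σ̂; sign = side of CL): 1:-C, 2:-C, 3:+C, 4:+B, 5:-C, 6:-C, 7:-*, 8:+C, 9:+C, 10:-C, 11:-C
Rule 1 (one point beyond the 3σ limits) is satisfied at point 7.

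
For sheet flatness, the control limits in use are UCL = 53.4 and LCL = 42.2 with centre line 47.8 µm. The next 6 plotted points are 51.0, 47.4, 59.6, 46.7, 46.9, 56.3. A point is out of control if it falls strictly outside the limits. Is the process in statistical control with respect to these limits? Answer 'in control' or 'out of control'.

out of control

Compare each point to [42.2, 53.4]: sample 3 = 59.6 > UCL; sample 6 = 56.3 > UCL.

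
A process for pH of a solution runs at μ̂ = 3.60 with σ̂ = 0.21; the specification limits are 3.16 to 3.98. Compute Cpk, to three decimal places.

0.603

Cpu = (USL − μ̂) / (3σ̂) = (3.98 − 3.60) / (3 × 0.21) = 0.6032; Cpl = (μ̂ − LSL) / (3σ̂) = (3.60 − 3.16) / (3 × 0.21) = 0.6984; Cpk = min(Cpu, Cpl) = 0.6032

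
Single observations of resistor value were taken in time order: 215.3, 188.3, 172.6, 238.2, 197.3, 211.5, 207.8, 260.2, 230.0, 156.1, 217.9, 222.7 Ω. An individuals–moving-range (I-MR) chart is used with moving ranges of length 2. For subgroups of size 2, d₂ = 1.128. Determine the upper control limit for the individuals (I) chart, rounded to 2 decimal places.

X̄ = (215.3 + 188.3 + 172.6 + 238.2 + 197.3 + 211.5 + 207.8 + 260.2 + 230.0 + 156.1 + 217.9 + 222.7) / 12 = 209.8250
Moving ranges: 27.0, 15.7, 65.6, 40.9, 14.2, 3.7, 52.4, 30.2, 73.9, 61.8, 4.8; M̄R̄ = 390.2000 / 11 = 35.4727
UCL = X̄ + 3·M̄R̄/d₂ = 209.8250 + 3 × 35.4727 / 1.128 = 304.1674

304.17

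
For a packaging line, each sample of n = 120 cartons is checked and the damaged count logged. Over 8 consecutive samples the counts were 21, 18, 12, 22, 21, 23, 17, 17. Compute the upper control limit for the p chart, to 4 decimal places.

p̄ = Σdᵢ / (k·n) = 151 / (8 × 120) = 0.15729
UCL = p̄ + 3·√(p̄(1−p̄)/n) = 0.15729 + 3 × √(0.15729×0.84271/120) = 0.15729 + 3 × 0.03324 = 0.25700

0.2570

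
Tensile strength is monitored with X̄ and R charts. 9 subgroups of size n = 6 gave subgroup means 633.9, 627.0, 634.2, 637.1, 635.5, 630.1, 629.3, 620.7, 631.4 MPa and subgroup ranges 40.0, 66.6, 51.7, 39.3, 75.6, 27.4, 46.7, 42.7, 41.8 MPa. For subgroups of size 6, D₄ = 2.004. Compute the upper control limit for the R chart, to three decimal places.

R̄ = (40.0 + 66.6 + 51.7 + 39.3 + 75.6 + 27.4 + 46.7 + 42.7 + 41.8) / 9 = 431.8000 / 9 = 47.9778
UCL_R = D₄·R̄ = 2.004 × 47.9778 = 96.1475

96.147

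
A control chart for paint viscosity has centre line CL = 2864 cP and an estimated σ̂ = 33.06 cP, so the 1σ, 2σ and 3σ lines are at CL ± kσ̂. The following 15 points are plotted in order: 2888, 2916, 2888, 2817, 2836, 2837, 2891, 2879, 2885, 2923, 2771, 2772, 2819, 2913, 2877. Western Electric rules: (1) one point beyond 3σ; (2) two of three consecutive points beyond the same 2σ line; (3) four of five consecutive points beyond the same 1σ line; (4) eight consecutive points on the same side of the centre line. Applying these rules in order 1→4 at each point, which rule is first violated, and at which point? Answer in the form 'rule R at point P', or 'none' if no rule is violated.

rule 2 at point 12

Zone of each point (C = within 1σ̂, B = 1σ̂–2σ̂, A = 2σ̂–3σ̂, * = beyond 3σ̂; sign = side of CL): 1:+C, 2:+B, 3:+C, 4:-B, 5:-C, 6:-C, 7:+C, 8:+C, 9:+C, 10:+B, 11:-A, 12:-A, 13:-B, 14:+B, 15:+C
Rule 2 (two of three consecutive points beyond the same 2σ limit) is satisfied at point 12.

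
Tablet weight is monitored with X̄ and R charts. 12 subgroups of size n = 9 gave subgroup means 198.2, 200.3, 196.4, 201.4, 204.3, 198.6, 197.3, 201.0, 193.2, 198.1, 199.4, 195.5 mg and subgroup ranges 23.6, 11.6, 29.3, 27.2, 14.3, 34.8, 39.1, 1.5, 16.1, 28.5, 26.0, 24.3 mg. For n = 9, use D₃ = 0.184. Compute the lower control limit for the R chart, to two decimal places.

4.24

R̄ = (23.6 + 11.6 + 29.3 + 27.2 + 14.3 + 34.8 + 39.1 + 1.5 + 16.1 + 28.5 + 26.0 + 24.3) / 12 = 276.3000 / 12 = 23.0250
LCL_R = D₃·R̄ = 0.184 × 23.0250 = 4.2366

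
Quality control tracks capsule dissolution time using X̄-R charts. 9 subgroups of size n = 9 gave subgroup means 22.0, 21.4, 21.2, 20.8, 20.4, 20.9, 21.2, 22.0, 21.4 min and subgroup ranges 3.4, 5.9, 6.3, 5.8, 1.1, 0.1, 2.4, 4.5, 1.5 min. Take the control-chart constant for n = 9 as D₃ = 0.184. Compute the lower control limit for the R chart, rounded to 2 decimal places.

0.63

R̄ = (3.4 + 5.9 + 6.3 + 5.8 + 1.1 + 0.1 + 2.4 + 4.5 + 1.5) / 9 = 31.0000 / 9 = 3.4444
LCL_R = D₃·R̄ = 0.184 × 3.4444 = 0.6338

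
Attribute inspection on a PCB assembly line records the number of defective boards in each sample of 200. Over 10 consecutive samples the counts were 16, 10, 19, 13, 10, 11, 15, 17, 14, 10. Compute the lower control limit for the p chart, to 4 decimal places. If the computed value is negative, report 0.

0.0143

p̄ = Σdᵢ / (k·n) = 135 / (10 × 200) = 0.06750
LCL = p̄ − 3·√(p̄(1−p̄)/n) = 0.06750 − 3 × 0.01774 = 0.01428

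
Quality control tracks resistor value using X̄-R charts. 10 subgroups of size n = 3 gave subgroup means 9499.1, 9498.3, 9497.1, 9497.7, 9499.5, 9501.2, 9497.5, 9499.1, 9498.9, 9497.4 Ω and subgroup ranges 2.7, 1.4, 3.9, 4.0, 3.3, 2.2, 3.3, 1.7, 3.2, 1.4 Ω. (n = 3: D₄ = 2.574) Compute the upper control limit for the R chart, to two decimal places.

6.98

R̄ = (2.7 + 1.4 + 3.9 + 4.0 + 3.3 + 2.2 + 3.3 + 1.7 + 3.2 + 1.4) / 10 = 27.1000 / 10 = 2.7100
UCL_R = D₄·R̄ = 2.574 × 2.7100 = 6.9755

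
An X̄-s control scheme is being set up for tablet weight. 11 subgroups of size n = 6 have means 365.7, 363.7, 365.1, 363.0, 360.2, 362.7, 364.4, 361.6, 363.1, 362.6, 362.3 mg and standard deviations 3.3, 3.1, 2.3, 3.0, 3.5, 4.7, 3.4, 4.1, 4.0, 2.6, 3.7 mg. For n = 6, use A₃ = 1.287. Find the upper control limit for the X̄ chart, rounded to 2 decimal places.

X̄̄ = (365.7 + 363.7 + 365.1 + 363.0 + 360.2 + 362.7 + 364.4 + 361.6 + 363.1 + 362.6 + 362.3) / 11 = 363.1273
s̄ = (3.3 + 3.1 + 2.3 + 3.0 + 3.5 + 4.7 + 3.4 + 4.1 + 4.0 + 2.6 + 3.7) / 11 = 3.4273
UCL = X̄̄ + A₃·s̄ = 363.1273 + 1.287 × 3.4273 = 367.5382

367.54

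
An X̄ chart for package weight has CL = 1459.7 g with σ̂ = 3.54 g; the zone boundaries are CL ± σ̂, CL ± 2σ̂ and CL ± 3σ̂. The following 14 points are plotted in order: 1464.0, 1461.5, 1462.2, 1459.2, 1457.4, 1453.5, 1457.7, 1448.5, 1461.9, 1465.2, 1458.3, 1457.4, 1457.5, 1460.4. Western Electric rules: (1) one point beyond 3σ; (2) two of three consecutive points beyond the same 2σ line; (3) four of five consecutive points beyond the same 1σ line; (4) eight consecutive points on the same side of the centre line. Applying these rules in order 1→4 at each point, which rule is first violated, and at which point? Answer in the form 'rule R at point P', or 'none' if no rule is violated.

Zone of each point (C = within 1σ̂, B = 1σ̂–2σ̂, A = 2σ̂–3σ̂, * = beyond 3σ̂; sign = side of CL): 1:+B, 2:+C, 3:+C, 4:-C, 5:-C, 6:-B, 7:-C, 8:-*, 9:+C, 10:+B, 11:-C, 12:-C, 13:-C, 14:+C
Rule 1 (one point beyond the 3σ limits) is satisfied at point 8.

rule 1 at point 8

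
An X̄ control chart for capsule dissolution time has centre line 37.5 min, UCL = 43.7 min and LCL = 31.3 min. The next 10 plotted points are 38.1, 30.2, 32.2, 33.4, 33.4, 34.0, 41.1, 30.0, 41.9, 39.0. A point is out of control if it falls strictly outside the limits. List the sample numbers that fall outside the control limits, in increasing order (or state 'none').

2, 8

Compare each point to [31.3, 43.7]: sample 2 = 30.2 < LCL; sample 8 = 30.0 < LCL.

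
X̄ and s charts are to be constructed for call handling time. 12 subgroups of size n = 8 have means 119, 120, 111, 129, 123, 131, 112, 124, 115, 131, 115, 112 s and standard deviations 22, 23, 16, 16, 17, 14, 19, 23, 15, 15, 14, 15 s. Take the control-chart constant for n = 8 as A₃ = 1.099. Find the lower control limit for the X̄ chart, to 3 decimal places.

101.026

X̄̄ = (119 + 120 + 111 + 129 + 123 + 131 + 112 + 124 + 115 + 131 + 115 + 112) / 12 = 120.1667
s̄ = (22 + 23 + 16 + 16 + 17 + 14 + 19 + 23 + 15 + 15 + 14 + 15) / 12 = 17.4167
LCL = X̄̄ − A₃·s̄ = 120.1667 − 1.099 × 17.4167 = 101.0258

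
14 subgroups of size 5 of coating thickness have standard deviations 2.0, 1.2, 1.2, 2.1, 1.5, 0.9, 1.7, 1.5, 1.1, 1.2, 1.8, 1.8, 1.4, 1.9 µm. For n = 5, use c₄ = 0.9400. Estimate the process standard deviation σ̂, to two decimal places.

s̄ = (2.0 + 1.2 + 1.2 + 2.1 + 1.5 + 0.9 + 1.7 + 1.5 + 1.1 + 1.2 + 1.8 + 1.8 + 1.4 + 1.9) / 14 = 1.5214
σ̂ = s̄ / c₄ = 1.5214 / 0.9400 = 1.6185

1.62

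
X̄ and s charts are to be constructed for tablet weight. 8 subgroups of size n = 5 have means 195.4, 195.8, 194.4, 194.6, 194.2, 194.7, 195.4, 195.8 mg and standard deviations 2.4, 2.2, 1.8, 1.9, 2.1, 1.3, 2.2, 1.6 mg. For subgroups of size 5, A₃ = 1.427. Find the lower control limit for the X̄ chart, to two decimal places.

X̄̄ = (195.4 + 195.8 + 194.4 + 194.6 + 194.2 + 194.7 + 195.4 + 195.8) / 8 = 195.0375
s̄ = (2.4 + 2.2 + 1.8 + 1.9 + 2.1 + 1.3 + 2.2 + 1.6) / 8 = 1.9375
LCL = X̄̄ − A₃·s̄ = 195.0375 − 1.427 × 1.9375 = 192.2727

192.27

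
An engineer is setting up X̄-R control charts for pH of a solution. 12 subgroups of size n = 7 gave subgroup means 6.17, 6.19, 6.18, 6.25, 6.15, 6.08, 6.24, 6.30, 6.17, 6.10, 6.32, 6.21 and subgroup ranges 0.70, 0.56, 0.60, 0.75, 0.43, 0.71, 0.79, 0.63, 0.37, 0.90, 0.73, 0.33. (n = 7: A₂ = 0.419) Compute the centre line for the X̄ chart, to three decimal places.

6.197

X̄̄ = (6.17 + 6.19 + 6.18 + 6.25 + 6.15 + 6.08 + 6.24 + 6.30 + 6.17 + 6.10 + 6.32 + 6.21) / 12 = 74.3600 / 12 = 6.1967
CL = X̄̄ = 6.1967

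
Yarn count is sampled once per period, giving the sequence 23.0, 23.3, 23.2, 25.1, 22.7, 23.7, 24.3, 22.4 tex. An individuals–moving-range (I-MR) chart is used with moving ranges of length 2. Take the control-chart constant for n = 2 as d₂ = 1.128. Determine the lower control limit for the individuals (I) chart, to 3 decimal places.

X̄ = (23.0 + 23.3 + 23.2 + 25.1 + 22.7 + 23.7 + 24.3 + 22.4) / 8 = 23.4625
Moving ranges: 0.3, 0.1, 1.9, 2.4, 1.0, 0.6, 1.9; M̄R̄ = 8.2000 / 7 = 1.1714
LCL = X̄ − 3·M̄R̄/d₂ = 23.4625 − 3 × 1.1714 / 1.128 = 20.3470

20.347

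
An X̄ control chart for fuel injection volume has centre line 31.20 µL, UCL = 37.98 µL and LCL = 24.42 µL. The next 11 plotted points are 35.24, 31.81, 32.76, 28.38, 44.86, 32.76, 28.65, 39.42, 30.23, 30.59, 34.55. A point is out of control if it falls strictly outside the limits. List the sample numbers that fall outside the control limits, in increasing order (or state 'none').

Compare each point to [24.42, 37.98]: sample 5 = 44.86 > UCL; sample 8 = 39.42 > UCL.

5, 8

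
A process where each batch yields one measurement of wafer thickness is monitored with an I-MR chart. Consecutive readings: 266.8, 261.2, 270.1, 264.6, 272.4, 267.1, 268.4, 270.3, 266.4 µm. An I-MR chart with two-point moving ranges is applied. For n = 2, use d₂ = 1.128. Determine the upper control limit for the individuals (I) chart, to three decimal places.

X̄ = (266.8 + 261.2 + 270.1 + 264.6 + 272.4 + 267.1 + 268.4 + 270.3 + 266.4) / 9 = 267.4778
Moving ranges: 5.6, 8.9, 5.5, 7.8, 5.3, 1.3, 1.9, 3.9; M̄R̄ = 40.2000 / 8 = 5.0250
UCL = X̄ + 3·M̄R̄/d₂ = 267.4778 + 3 × 5.0250 / 1.128 = 280.8421

280.842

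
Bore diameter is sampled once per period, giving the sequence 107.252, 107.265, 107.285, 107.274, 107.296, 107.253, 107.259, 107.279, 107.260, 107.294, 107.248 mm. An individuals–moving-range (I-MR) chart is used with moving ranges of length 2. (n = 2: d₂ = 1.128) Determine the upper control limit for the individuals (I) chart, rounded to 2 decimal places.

107.33

X̄ = (107.252 + 107.265 + 107.285 + 107.274 + 107.296 + 107.253 + 107.259 + 107.279 + 107.260 + 107.294 + 107.248) / 11 = 107.2695
Moving ranges: 0.013, 0.020, 0.011, 0.022, 0.043, 0.006, 0.020, 0.019, 0.034, 0.046; M̄R̄ = 0.2340 / 10 = 0.0234
UCL = X̄ + 3·M̄R̄/d₂ = 107.2695 + 3 × 0.0234 / 1.128 = 107.3318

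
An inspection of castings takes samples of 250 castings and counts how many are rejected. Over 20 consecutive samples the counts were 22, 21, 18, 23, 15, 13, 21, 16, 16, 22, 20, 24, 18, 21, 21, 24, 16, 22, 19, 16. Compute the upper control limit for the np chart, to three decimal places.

32.091

p̄ = Σdᵢ / (k·n) = 388 / (20 × 250) = 0.07760
UCL = np̄ + 3·√(np̄(1−p̄)) = 19.4000 + 3 × √(19.4000×0.92240) = 19.4000 + 3 × 4.2302 = 32.0906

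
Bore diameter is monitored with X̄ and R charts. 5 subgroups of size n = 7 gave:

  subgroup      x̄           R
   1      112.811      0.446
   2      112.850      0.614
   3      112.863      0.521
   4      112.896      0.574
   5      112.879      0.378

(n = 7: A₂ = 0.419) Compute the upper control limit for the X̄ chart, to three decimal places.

X̄̄ = (112.811 + 112.850 + 112.863 + 112.896 + 112.879) / 5 = 564.2990 / 5 = 112.8598
R̄ = (0.446 + 0.614 + 0.521 + 0.574 + 0.378) / 5 = 2.5330 / 5 = 0.5066
UCL = X̄̄ + A₂·R̄ = 112.8598 + 0.419 × 0.5066 = 113.0721

113.072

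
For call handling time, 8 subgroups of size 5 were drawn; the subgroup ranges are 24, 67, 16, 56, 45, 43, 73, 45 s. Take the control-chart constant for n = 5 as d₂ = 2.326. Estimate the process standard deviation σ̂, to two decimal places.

R̄ = (24 + 67 + 16 + 56 + 45 + 43 + 73 + 45) / 8 = 46.1250
σ̂ = R̄ / d₂ = 46.1250 / 2.326 = 19.8302

19.83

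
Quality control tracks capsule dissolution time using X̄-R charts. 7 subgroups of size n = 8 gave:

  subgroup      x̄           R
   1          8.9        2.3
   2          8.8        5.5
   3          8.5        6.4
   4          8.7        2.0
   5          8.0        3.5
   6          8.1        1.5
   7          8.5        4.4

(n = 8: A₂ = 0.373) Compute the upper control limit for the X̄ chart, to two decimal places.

X̄̄ = (8.9 + 8.8 + 8.5 + 8.7 + 8.0 + 8.1 + 8.5) / 7 = 59.5000 / 7 = 8.5000
R̄ = (2.3 + 5.5 + 6.4 + 2.0 + 3.5 + 1.5 + 4.4) / 7 = 25.6000 / 7 = 3.6571
UCL = X̄̄ + A₂·R̄ = 8.5000 + 0.373 × 3.6571 = 9.8641

9.86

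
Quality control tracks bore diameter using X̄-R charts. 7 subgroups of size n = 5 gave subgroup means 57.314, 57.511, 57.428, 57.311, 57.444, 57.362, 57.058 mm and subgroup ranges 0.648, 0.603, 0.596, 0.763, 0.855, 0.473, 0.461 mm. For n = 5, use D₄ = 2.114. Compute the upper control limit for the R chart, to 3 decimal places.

R̄ = (0.648 + 0.603 + 0.596 + 0.763 + 0.855 + 0.473 + 0.461) / 7 = 4.3990 / 7 = 0.6284
UCL_R = D₄·R̄ = 2.114 × 0.6284 = 1.3285

1.328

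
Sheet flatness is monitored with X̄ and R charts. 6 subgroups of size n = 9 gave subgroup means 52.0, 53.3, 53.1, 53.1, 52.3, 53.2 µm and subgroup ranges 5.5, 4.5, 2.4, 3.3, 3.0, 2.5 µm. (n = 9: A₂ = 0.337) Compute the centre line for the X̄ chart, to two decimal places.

X̄̄ = (52.0 + 53.3 + 53.1 + 53.1 + 52.3 + 53.2) / 6 = 317.0000 / 6 = 52.8333
CL = X̄̄ = 52.8333

52.83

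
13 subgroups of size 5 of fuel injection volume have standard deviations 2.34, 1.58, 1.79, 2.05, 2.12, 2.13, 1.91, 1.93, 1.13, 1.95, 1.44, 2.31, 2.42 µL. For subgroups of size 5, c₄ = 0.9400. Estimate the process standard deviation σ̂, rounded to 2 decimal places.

2.05

s̄ = (2.34 + 1.58 + 1.79 + 2.05 + 2.12 + 2.13 + 1.91 + 1.93 + 1.13 + 1.95 + 1.44 + 2.31 + 2.42) / 13 = 1.9308
σ̂ = s̄ / c₄ = 1.9308 / 0.9400 = 2.0540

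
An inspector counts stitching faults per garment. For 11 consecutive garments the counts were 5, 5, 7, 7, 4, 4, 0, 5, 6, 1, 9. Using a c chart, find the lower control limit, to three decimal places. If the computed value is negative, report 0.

0.000

c̄ = (5 + 5 + 7 + 7 + 4 + 4 + 0 + 5 + 6 + 1 + 9) / 11 = 53 / 11 = 4.8182
LCL = c̄ − 3√c̄ = 4.8182 − 3 × 2.1950 = -1.7669 → 0 (cannot be negative)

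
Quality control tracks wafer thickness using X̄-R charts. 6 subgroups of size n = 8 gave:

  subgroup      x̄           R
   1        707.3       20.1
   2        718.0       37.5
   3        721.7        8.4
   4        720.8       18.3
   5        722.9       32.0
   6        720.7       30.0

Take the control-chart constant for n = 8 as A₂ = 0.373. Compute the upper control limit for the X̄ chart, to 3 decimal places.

727.662

X̄̄ = (707.3 + 718.0 + 721.7 + 720.8 + 722.9 + 720.7) / 6 = 4311.4000 / 6 = 718.5667
R̄ = (20.1 + 37.5 + 8.4 + 18.3 + 32.0 + 30.0) / 6 = 146.3000 / 6 = 24.3833
UCL = X̄̄ + A₂·R̄ = 718.5667 + 0.373 × 24.3833 = 727.6616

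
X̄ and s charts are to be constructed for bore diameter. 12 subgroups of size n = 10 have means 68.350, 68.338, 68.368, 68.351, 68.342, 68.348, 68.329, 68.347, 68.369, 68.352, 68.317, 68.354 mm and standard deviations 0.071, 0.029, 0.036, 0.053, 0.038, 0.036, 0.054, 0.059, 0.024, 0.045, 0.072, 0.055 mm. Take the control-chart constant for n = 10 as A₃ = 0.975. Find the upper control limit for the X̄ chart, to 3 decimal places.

X̄̄ = (68.350 + 68.338 + 68.368 + 68.351 + 68.342 + 68.348 + 68.329 + 68.347 + 68.369 + 68.352 + 68.317 + 68.354) / 12 = 68.3471
s̄ = (0.071 + 0.029 + 0.036 + 0.053 + 0.038 + 0.036 + 0.054 + 0.059 + 0.024 + 0.045 + 0.072 + 0.055) / 12 = 0.0477
UCL = X̄̄ + A₃·s̄ = 68.3471 + 0.975 × 0.0477 = 68.3936

68.394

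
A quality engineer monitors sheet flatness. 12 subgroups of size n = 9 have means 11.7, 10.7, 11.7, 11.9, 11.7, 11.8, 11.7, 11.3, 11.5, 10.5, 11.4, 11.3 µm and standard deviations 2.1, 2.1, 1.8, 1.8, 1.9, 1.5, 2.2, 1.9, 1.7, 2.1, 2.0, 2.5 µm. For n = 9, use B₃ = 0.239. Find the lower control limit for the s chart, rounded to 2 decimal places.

s̄ = (2.1 + 2.1 + 1.8 + 1.8 + 1.9 + 1.5 + 2.2 + 1.9 + 1.7 + 2.1 + 2.0 + 2.5) / 12 = 1.9667
LCL_s = B₃·s̄ = 0.239 × 1.9667 = 0.4700

0.47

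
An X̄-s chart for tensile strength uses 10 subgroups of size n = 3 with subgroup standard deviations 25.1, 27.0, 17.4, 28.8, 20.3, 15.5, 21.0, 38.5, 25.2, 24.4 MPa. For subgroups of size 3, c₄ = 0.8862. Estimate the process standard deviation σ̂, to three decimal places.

27.443

s̄ = (25.1 + 27.0 + 17.4 + 28.8 + 20.3 + 15.5 + 21.0 + 38.5 + 25.2 + 24.4) / 10 = 24.3200
σ̂ = s̄ / c₄ = 24.3200 / 0.8862 = 27.4430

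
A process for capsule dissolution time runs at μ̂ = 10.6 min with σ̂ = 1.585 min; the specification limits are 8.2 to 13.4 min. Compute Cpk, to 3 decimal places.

Cpu = (USL − μ̂) / (3σ̂) = (13.4 − 10.6) / (3 × 1.585) = 0.5889; Cpl = (μ̂ − LSL) / (3σ̂) = (10.6 − 8.2) / (3 × 1.585) = 0.5047; Cpk = min(Cpu, Cpl) = 0.5047

0.505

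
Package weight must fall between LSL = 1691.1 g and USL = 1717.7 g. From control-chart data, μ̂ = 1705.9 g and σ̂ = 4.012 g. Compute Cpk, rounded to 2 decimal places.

Cpu = (USL − μ̂) / (3σ̂) = (1717.7 − 1705.9) / (3 × 4.012) = 0.9804; Cpl = (μ̂ − LSL) / (3σ̂) = (1705.9 − 1691.1) / (3 × 4.012) = 1.2296; Cpk = min(Cpu, Cpl) = 0.9804

0.98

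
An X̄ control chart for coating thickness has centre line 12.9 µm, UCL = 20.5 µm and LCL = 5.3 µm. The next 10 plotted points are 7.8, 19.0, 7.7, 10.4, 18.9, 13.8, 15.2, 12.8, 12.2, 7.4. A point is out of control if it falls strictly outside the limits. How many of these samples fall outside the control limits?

0

All 10 points lie within [5.3, 20.5].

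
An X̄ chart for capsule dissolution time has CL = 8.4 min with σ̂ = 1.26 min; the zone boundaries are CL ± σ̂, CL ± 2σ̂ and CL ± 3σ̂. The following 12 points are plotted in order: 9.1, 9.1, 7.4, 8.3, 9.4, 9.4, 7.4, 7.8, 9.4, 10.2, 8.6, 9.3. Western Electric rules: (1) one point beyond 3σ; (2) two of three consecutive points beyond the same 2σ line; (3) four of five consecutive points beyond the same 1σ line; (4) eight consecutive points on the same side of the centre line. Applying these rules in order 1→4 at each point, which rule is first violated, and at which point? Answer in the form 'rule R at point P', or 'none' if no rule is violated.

none

Zone of each point (C = within 1σ̂, B = 1σ̂–2σ̂, A = 2σ̂–3σ̂, * = beyond 3σ̂; sign = side of CL): 1:+C, 2:+C, 3:-C, 4:-C, 5:+C, 6:+C, 7:-C, 8:-C, 9:+C, 10:+B, 11:+C, 12:+C
No rule fires across all 12 points.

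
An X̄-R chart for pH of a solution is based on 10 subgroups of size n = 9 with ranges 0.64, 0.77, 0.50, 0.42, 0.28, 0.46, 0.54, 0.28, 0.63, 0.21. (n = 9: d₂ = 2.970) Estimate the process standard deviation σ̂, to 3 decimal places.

0.159

R̄ = (0.64 + 0.77 + 0.50 + 0.42 + 0.28 + 0.46 + 0.54 + 0.28 + 0.63 + 0.21) / 10 = 0.4730
σ̂ = R̄ / d₂ = 0.4730 / 2.970 = 0.1593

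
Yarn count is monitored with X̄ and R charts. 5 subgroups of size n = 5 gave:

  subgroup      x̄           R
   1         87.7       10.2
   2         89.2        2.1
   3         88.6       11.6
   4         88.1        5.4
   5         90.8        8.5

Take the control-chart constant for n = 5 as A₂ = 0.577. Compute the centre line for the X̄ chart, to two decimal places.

88.88

X̄̄ = (87.7 + 89.2 + 88.6 + 88.1 + 90.8) / 5 = 444.4000 / 5 = 88.8800
CL = X̄̄ = 88.8800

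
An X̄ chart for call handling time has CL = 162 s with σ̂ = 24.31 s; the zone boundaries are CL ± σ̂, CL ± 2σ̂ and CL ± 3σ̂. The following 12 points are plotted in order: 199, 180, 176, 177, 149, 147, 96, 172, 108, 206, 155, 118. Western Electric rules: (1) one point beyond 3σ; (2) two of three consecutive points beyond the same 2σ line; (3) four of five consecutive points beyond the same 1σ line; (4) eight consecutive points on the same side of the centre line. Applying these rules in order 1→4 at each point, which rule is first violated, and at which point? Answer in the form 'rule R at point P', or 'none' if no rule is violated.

Zone of each point (C = within 1σ̂, B = 1σ̂–2σ̂, A = 2σ̂–3σ̂, * = beyond 3σ̂; sign = side of CL): 1:+B, 2:+C, 3:+C, 4:+C, 5:-C, 6:-C, 7:-A, 8:+C, 9:-A, 10:+B, 11:-C, 12:-B
Rule 2 (two of three consecutive points beyond the same 2σ limit) is satisfied at point 9.

rule 2 at point 9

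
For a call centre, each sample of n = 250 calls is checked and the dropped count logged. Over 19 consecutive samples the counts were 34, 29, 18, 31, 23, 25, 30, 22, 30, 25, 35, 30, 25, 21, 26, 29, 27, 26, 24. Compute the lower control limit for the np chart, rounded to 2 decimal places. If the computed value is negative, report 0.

p̄ = Σdᵢ / (k·n) = 510 / (19 × 250) = 0.10737
LCL = np̄ − 3·√(np̄(1−p̄)) = 26.8421 − 3 × 4.8949 = 12.1574

12.16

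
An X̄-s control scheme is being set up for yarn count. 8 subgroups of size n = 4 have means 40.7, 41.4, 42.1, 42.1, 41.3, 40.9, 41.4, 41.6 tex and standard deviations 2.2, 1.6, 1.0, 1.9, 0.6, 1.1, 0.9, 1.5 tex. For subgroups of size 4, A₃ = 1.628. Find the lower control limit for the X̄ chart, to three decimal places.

X̄̄ = (40.7 + 41.4 + 42.1 + 42.1 + 41.3 + 40.9 + 41.4 + 41.6) / 8 = 41.4375
s̄ = (2.2 + 1.6 + 1.0 + 1.9 + 0.6 + 1.1 + 0.9 + 1.5) / 8 = 1.3500
LCL = X̄̄ − A₃·s̄ = 41.4375 − 1.628 × 1.3500 = 39.2397

39.240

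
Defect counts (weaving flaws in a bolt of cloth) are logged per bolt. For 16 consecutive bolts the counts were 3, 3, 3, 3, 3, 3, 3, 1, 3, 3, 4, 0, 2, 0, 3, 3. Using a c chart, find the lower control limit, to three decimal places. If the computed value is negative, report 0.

c̄ = (3 + 3 + 3 + 3 + 3 + 3 + 3 + 1 + 3 + 3 + 4 + 0 + 2 + 0 + 3 + 3) / 16 = 40 / 16 = 2.5000
LCL = c̄ − 3√c̄ = 2.5000 − 3 × 1.5811 = -2.2434 → 0 (cannot be negative)

0.000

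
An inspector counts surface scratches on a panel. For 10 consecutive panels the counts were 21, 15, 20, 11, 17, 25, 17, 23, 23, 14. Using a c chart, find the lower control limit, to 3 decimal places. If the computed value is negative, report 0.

5.662

c̄ = (21 + 15 + 20 + 11 + 17 + 25 + 17 + 23 + 23 + 14) / 10 = 186 / 10 = 18.6000
LCL = c̄ − 3√c̄ = 18.6000 − 3 × 4.3128 = 5.6617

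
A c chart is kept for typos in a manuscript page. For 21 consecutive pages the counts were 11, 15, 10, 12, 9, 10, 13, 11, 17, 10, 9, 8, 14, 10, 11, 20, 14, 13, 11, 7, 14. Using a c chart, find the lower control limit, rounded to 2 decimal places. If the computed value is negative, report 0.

c̄ = (11 + 15 + 10 + 12 + 9 + 10 + 13 + 11 + 17 + 10 + 9 + 8 + 14 + 10 + 11 + 20 + 14 + 13 + 11 + 7 + 14) / 21 = 249 / 21 = 11.8571
LCL = c̄ − 3√c̄ = 11.8571 − 3 × 3.4434 = 1.5269

1.53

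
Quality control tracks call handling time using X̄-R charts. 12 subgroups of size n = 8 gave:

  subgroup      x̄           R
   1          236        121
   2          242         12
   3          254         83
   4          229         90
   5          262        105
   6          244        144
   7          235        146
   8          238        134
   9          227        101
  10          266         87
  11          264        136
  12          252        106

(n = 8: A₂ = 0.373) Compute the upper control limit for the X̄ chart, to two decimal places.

285.07

X̄̄ = (236 + 242 + 254 + 229 + 262 + 244 + 235 + 238 + 227 + 266 + 264 + 252) / 12 = 2949.0000 / 12 = 245.7500
R̄ = (121 + 12 + 83 + 90 + 105 + 144 + 146 + 134 + 101 + 87 + 136 + 106) / 12 = 1265.0000 / 12 = 105.4167
UCL = X̄̄ + A₂·R̄ = 245.7500 + 0.373 × 105.4167 = 285.0704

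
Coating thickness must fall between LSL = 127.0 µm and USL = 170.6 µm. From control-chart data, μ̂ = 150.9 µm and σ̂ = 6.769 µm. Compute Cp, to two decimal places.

1.07

Cp = (USL − LSL) / (6σ̂) = (170.6 − 127.0) / (6 × 6.769) = 43.6000 / 40.6140 = 1.0735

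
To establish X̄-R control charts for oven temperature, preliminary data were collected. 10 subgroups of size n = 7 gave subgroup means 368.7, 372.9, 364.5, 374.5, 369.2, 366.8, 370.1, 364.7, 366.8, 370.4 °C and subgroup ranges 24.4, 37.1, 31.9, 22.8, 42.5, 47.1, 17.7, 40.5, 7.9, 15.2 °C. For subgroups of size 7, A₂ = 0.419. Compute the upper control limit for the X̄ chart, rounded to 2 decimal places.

380.89

X̄̄ = (368.7 + 372.9 + 364.5 + 374.5 + 369.2 + 366.8 + 370.1 + 364.7 + 366.8 + 370.4) / 10 = 3688.6000 / 10 = 368.8600
R̄ = (24.4 + 37.1 + 31.9 + 22.8 + 42.5 + 47.1 + 17.7 + 40.5 + 7.9 + 15.2) / 10 = 287.1000 / 10 = 28.7100
UCL = X̄̄ + A₂·R̄ = 368.8600 + 0.419 × 28.7100 = 380.8895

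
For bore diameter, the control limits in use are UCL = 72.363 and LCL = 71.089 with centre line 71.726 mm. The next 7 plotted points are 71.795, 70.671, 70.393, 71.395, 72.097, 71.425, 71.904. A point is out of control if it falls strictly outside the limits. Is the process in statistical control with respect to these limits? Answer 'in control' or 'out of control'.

out of control

Compare each point to [71.089, 72.363]: sample 2 = 70.671 < LCL; sample 3 = 70.393 < LCL.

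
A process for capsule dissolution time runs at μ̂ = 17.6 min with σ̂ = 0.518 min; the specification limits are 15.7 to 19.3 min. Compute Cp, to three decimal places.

1.158

Cp = (USL − LSL) / (6σ̂) = (19.3 − 15.7) / (6 × 0.518) = 3.6000 / 3.1080 = 1.1583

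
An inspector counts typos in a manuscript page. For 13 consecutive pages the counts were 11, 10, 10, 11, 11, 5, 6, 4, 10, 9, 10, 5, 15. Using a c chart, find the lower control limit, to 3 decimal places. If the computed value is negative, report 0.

0.000

c̄ = (11 + 10 + 10 + 11 + 11 + 5 + 6 + 4 + 10 + 9 + 10 + 5 + 15) / 13 = 117 / 13 = 9.0000
LCL = c̄ − 3√c̄ = 9.0000 − 3 × 3.0000 = 0.0000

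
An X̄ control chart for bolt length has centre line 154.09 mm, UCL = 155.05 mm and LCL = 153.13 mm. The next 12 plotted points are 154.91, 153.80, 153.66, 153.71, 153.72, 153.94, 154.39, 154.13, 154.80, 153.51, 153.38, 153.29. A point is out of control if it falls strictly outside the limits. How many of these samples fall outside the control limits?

All 12 points lie within [153.13, 155.05].

0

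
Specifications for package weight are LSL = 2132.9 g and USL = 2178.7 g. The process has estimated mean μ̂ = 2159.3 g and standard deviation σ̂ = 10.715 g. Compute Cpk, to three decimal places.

0.604

Cpu = (USL − μ̂) / (3σ̂) = (2178.7 − 2159.3) / (3 × 10.715) = 0.6035; Cpl = (μ̂ − LSL) / (3σ̂) = (2159.3 − 2132.9) / (3 × 10.715) = 0.8213; Cpk = min(Cpu, Cpl) = 0.6035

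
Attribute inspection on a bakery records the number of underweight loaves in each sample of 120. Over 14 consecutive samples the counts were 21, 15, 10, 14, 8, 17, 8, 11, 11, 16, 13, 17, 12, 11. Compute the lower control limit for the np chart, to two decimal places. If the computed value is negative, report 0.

p̄ = Σdᵢ / (k·n) = 184 / (14 × 120) = 0.10952
LCL = np̄ − 3·√(np̄(1−p̄)) = 13.1429 − 3 × 3.4210 = 2.8798

2.88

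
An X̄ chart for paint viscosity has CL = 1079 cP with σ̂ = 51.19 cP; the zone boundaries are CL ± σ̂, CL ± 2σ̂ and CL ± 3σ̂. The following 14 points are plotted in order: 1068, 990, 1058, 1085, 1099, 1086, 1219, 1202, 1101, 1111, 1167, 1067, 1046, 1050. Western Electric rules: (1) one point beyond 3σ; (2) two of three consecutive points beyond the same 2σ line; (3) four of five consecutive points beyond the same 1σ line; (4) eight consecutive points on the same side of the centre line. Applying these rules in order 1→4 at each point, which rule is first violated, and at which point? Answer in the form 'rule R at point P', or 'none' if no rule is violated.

rule 2 at point 8

Zone of each point (C = within 1σ̂, B = 1σ̂–2σ̂, A = 2σ̂–3σ̂, * = beyond 3σ̂; sign = side of CL): 1:-C, 2:-B, 3:-C, 4:+C, 5:+C, 6:+C, 7:+A, 8:+A, 9:+C, 10:+C, 11:+B, 12:-C, 13:-C, 14:-C
Rule 2 (two of three consecutive points beyond the same 2σ limit) is satisfied at point 8.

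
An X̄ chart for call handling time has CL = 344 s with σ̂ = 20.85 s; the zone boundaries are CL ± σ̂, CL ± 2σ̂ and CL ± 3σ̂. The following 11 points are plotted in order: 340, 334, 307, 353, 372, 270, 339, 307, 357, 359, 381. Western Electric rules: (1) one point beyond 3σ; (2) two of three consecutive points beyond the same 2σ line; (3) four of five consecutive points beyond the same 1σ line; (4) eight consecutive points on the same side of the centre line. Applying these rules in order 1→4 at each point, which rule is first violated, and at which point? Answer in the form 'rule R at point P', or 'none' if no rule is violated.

rule 1 at point 6

Zone of each point (C = within 1σ̂, B = 1σ̂–2σ̂, A = 2σ̂–3σ̂, * = beyond 3σ̂; sign = side of CL): 1:-C, 2:-C, 3:-B, 4:+C, 5:+B, 6:-*, 7:-C, 8:-B, 9:+C, 10:+C, 11:+B
Rule 1 (one point beyond the 3σ limits) is satisfied at point 6.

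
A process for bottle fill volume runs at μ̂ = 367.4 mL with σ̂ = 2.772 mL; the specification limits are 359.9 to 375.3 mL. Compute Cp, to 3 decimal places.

Cp = (USL − LSL) / (6σ̂) = (375.3 − 359.9) / (6 × 2.772) = 15.4000 / 16.6320 = 0.9259

0.926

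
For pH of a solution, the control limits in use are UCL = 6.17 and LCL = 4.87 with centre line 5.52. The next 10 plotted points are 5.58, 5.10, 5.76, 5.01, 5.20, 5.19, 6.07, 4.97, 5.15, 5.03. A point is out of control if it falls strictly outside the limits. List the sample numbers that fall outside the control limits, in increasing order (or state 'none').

none

All 10 points lie within [4.87, 6.17].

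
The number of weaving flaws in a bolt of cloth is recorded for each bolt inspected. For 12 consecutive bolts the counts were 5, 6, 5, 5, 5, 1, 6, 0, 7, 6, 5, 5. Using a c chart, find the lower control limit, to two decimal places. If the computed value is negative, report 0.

0.00

c̄ = (5 + 6 + 5 + 5 + 5 + 1 + 6 + 0 + 7 + 6 + 5 + 5) / 12 = 56 / 12 = 4.6667
LCL = c̄ − 3√c̄ = 4.6667 − 3 × 2.1602 = -1.8141 → 0 (cannot be negative)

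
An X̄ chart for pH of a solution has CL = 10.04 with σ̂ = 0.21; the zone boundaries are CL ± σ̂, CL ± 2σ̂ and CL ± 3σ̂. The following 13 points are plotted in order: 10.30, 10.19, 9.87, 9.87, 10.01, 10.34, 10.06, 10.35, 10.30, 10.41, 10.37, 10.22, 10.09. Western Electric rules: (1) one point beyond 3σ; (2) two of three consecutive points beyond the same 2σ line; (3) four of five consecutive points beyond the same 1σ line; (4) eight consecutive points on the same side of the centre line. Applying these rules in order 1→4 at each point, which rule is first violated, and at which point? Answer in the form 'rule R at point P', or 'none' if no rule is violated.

rule 3 at point 10

Zone of each point (C = within 1σ̂, B = 1σ̂–2σ̂, A = 2σ̂–3σ̂, * = beyond 3σ̂; sign = side of CL): 1:+B, 2:+C, 3:-C, 4:-C, 5:-C, 6:+B, 7:+C, 8:+B, 9:+B, 10:+B, 11:+B, 12:+C, 13:+C
Rule 3 (four of five consecutive points beyond the same 1σ limit) is satisfied at point 10.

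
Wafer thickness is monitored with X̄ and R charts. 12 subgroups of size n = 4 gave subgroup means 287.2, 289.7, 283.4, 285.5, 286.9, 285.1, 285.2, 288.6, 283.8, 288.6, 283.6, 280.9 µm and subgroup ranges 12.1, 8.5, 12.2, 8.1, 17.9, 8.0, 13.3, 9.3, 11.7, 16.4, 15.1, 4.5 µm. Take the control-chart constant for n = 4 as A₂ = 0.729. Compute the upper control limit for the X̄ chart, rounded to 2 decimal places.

294.04

X̄̄ = (287.2 + 289.7 + 283.4 + 285.5 + 286.9 + 285.1 + 285.2 + 288.6 + 283.8 + 288.6 + 283.6 + 280.9) / 12 = 3428.5000 / 12 = 285.7083
R̄ = (12.1 + 8.5 + 12.2 + 8.1 + 17.9 + 8.0 + 13.3 + 9.3 + 11.7 + 16.4 + 15.1 + 4.5) / 12 = 137.1000 / 12 = 11.4250
UCL = X̄̄ + A₂·R̄ = 285.7083 + 0.729 × 11.4250 = 294.0372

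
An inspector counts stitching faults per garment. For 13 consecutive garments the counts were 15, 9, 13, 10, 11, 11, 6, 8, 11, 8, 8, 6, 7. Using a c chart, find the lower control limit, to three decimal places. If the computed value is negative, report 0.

0.234

c̄ = (15 + 9 + 13 + 10 + 11 + 11 + 6 + 8 + 11 + 8 + 8 + 6 + 7) / 13 = 123 / 13 = 9.4615
LCL = c̄ − 3√c̄ = 9.4615 − 3 × 3.0760 = 0.2337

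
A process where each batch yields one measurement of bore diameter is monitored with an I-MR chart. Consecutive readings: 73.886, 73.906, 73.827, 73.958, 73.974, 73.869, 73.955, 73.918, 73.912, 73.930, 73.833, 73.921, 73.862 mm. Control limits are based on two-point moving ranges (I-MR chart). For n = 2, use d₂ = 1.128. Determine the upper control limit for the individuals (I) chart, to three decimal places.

74.068

X̄ = (73.886 + 73.906 + 73.827 + 73.958 + 73.974 + 73.869 + 73.955 + 73.918 + 73.912 + 73.930 + 73.833 + 73.921 + 73.862) / 13 = 73.9039
Moving ranges: 0.020, 0.079, 0.131, 0.016, 0.105, 0.086, 0.037, 0.006, 0.018, 0.097, 0.088, 0.059; M̄R̄ = 0.7420 / 12 = 0.0618
UCL = X̄ + 3·M̄R̄/d₂ = 73.9039 + 3 × 0.0618 / 1.128 = 74.0684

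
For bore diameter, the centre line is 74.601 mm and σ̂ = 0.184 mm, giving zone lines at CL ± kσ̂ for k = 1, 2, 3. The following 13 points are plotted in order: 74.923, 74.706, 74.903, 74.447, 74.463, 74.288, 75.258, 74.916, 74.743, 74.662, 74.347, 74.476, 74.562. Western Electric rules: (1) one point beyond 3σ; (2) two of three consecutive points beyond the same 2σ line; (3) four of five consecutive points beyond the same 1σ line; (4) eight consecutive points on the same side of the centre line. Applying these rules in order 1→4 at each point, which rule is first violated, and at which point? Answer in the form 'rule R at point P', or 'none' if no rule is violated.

rule 1 at point 7

Zone of each point (C = within 1σ̂, B = 1σ̂–2σ̂, A = 2σ̂–3σ̂, * = beyond 3σ̂; sign = side of CL): 1:+B, 2:+C, 3:+B, 4:-C, 5:-C, 6:-B, 7:+*, 8:+B, 9:+C, 10:+C, 11:-B, 12:-C, 13:-C
Rule 1 (one point beyond the 3σ limits) is satisfied at point 7.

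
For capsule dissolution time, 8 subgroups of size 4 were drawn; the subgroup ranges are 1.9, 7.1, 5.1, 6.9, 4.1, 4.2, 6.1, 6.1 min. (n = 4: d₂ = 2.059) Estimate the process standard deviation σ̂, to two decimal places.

2.52

R̄ = (1.9 + 7.1 + 5.1 + 6.9 + 4.1 + 4.2 + 6.1 + 6.1) / 8 = 5.1875
σ̂ = R̄ / d₂ = 5.1875 / 2.059 = 2.5194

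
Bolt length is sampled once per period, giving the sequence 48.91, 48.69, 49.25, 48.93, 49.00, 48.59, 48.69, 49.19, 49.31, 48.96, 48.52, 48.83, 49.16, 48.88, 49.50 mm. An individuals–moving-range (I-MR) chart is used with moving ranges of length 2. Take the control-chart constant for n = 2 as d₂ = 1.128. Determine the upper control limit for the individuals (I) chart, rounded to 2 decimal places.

X̄ = (48.91 + 48.69 + 49.25 + 48.93 + 49.00 + 48.59 + 48.69 + 49.19 + 49.31 + 48.96 + 48.52 + 48.83 + 49.16 + 48.88 + 49.50) / 15 = 48.9607
Moving ranges: 0.22, 0.56, 0.32, 0.07, 0.41, 0.10, 0.50, 0.12, 0.35, 0.44, 0.31, 0.33, 0.28, 0.62; M̄R̄ = 4.6300 / 14 = 0.3307
UCL = X̄ + 3·M̄R̄/d₂ = 48.9607 + 3 × 0.3307 / 1.128 = 49.8402

49.84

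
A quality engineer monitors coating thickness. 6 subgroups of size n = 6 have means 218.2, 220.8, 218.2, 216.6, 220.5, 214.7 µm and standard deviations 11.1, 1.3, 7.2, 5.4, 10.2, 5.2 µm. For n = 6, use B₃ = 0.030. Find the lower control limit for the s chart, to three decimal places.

0.202

s̄ = (11.1 + 1.3 + 7.2 + 5.4 + 10.2 + 5.2) / 6 = 6.7333
LCL_s = B₃·s̄ = 0.030 × 6.7333 = 0.2020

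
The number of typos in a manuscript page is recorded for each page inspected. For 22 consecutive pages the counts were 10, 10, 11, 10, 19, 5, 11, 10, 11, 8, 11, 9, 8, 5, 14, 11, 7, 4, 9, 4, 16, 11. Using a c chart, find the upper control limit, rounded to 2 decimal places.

c̄ = (10 + 10 + 11 + 10 + 19 + 5 + 11 + 10 + 11 + 8 + 11 + 9 + 8 + 5 + 14 + 11 + 7 + 4 + 9 + 4 + 16 + 11) / 22 = 214 / 22 = 9.7273
UCL = c̄ + 3√c̄ = 9.7273 + 3 × √9.7273 = 9.7273 + 3 × 3.1189 = 19.0838

19.08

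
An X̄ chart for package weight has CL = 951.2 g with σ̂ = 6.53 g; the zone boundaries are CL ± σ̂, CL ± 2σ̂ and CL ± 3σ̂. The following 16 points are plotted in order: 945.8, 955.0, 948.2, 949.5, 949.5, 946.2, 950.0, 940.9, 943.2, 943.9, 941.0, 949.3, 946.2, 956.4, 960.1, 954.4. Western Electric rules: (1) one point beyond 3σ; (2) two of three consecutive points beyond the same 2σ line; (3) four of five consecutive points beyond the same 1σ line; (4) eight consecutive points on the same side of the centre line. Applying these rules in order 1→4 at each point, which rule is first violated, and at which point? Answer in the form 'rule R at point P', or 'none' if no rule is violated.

Zone of each point (C = within 1σ̂, B = 1σ̂–2σ̂, A = 2σ̂–3σ̂, * = beyond 3σ̂; sign = side of CL): 1:-C, 2:+C, 3:-C, 4:-C, 5:-C, 6:-C, 7:-C, 8:-B, 9:-B, 10:-B, 11:-B, 12:-C, 13:-C, 14:+C, 15:+B, 16:+C
Rule 4 (eight consecutive points on the same side of the centre line) is satisfied at point 10.

rule 4 at point 10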